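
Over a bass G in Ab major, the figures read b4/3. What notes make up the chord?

The written figures b4/3 are shorthand for 6/4/3: the 6 is implied.
A third above G in this key is Bb.
A fourth above G in this key is C, lowered to Cb by the flat.
A sixth above G in this key is Eb.
Together with the bass G, this spells Cb augmented major seventh in second inversion.

G, Bb, Cb, Eb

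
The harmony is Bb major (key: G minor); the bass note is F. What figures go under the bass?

F is the fifth of Bb major, so the chord is in second inversion.
A triad in second inversion is figured 6/4, conventionally abbreviated 6/4.

6/4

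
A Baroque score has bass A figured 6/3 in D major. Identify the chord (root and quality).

The figures 6/3 indicate a triad in first inversion.
In first inversion the root lies a sixth above the bass: a sixth above A in D major is F#.
The chord tones are A, C#, F#, giving F# minor.

F# minor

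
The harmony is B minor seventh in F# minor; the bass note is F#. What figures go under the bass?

4/3

F# is the fifth of B minor seventh, so the chord is in second inversion.
A seventh chord in second inversion is figured 6/4/3, conventionally abbreviated 4/3.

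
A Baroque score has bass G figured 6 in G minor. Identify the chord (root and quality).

The figures 6 indicate a triad in first inversion.
In first inversion the root lies a sixth above the bass: a sixth above G in G minor is Eb.
The chord tones are G, Bb, Eb, giving Eb major.

Eb major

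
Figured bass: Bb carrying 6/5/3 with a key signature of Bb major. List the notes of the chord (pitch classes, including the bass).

A third above Bb in this key is D.
A fifth above Bb in this key is F.
A sixth above Bb in this key is G.
Together with the bass Bb, this spells G minor seventh in first inversion.

Bb, D, F, G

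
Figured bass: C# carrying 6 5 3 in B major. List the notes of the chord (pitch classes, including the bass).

A third above C# in this key is E.
A fifth above C# in this key is G#.
A sixth above C# in this key is A#.
Together with the bass C#, this spells A# half-diminished seventh in first inversion.

C#, E, G#, A#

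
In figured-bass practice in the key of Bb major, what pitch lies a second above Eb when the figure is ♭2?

Counting 1 letter step above Eb lands on F; in Bb major, that letter is F.
The b2 figure lowers it a semitone, giving Fb.

Fb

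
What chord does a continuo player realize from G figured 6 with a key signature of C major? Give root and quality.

The figures 6 indicate a triad in first inversion.
In first inversion the root lies a sixth above the bass: a sixth above G in C major is E.
The chord tones are G, B, E, giving E minor.

E minor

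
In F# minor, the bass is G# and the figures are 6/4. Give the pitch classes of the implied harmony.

G#, C#, E

A fourth above G# in this key is C#.
A sixth above G# in this key is E.
Together with the bass G#, this spells C# minor in second inversion.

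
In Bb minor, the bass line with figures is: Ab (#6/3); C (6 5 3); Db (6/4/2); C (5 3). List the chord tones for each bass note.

Ab, C, F# | C, Eb, Gb, Ab | Db, Eb, Gb, Bb | C, Eb, Gb

Ab (#6/3): Ab, C, F#.
C (6/5/3): C, Eb, Gb, Ab.
Db (6/4/2): Db, Eb, Gb, Bb.
C (5/3): C, Eb, Gb.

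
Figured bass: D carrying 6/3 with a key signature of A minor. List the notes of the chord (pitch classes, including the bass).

D, F, B

A third above D in this key is F.
A sixth above D in this key is B.
Together with the bass D, this spells B diminished in first inversion.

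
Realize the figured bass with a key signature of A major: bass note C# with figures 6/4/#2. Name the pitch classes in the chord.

A second above C# in this key is D, raised to D# by the sharp.
A fourth above C# in this key is F#.
A sixth above C# in this key is A.
Together with the bass C#, this spells D# half-diminished seventh in third inversion.

C#, D#, F#, A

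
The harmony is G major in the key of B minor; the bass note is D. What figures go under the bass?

6/4

D is the fifth of G major, so the chord is in second inversion.
A triad in second inversion is figured 6/4, conventionally abbreviated 6/4.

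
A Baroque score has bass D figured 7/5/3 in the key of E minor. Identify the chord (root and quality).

The figures 7/5/3 indicate a seventh chord in root position.
In root position the bass is the root, so the root is D.
The chord tones are D, F#, A, C, giving D dominant seventh.

D dominant seventh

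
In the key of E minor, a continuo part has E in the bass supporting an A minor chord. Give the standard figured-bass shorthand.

E is the fifth of A minor, so the chord is in second inversion.
A triad in second inversion is figured 6/4, conventionally abbreviated 6/4.

6/4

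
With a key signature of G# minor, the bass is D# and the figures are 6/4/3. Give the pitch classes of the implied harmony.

D#, F#, G#, B

A third above D# in this key is F#.
A fourth above D# in this key is G#.
A sixth above D# in this key is B.
Together with the bass D#, this spells G# minor seventh in second inversion.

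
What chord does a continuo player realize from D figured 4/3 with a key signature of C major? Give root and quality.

G dominant seventh

The figures 4/3 indicate a seventh chord in second inversion.
In second inversion the root lies a fourth above the bass: a fourth above D in C major is G.
The chord tones are D, F, G, B, giving G dominant seventh.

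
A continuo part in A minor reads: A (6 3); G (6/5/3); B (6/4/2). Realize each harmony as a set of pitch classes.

A (6/3): A, C, F.
G (6/5/3): G, B, D, E.
B (6/4/2): B, C, E, G.

A, C, F | G, B, D, E | B, C, E, G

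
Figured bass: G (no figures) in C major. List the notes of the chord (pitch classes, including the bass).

An unfigured bass implies 5/3.
A third above G in this key is B.
A fifth above G in this key is D.
Together with the bass G, this spells G major in root position.

G, B, D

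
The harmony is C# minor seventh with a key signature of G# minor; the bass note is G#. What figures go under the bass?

G# is the fifth of C# minor seventh, so the chord is in second inversion.
A seventh chord in second inversion is figured 6/4/3, conventionally abbreviated 4/3.

4/3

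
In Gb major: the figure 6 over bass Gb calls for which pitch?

Counting 5 letter steps above Gb lands on E; in Gb major, that letter is Eb.

Eb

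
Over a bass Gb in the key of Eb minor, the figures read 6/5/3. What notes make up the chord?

Gb, Bb, Db, Eb

A third above Gb in this key is Bb.
A fifth above Gb in this key is Db.
A sixth above Gb in this key is Eb.
Together with the bass Gb, this spells Eb minor seventh in first inversion.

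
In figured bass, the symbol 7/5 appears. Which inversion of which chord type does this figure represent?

seventh chord, root position

7/5 is shorthand for 7/5/3.
Intervals of 7/5/3 above the bass form a seventh chord; the bass is the root, so this is root position.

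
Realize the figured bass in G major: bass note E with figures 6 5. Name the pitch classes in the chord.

E, G, B, C

The written figures 6 5 are shorthand for 6/5/3: the 3 is implied.
A third above E in this key is G.
A fifth above E in this key is B.
A sixth above E in this key is C.
Together with the bass E, this spells C major seventh in first inversion.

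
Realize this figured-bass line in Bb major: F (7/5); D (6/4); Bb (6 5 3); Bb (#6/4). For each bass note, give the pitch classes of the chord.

F (7/5/3): F, A, C, Eb.
D (6/4): D, G, Bb.
Bb (6/5/3): Bb, D, F, G.
Bb (#6/4): Bb, Eb, G#.

F, A, C, Eb | D, G, Bb | Bb, D, F, G | Bb, Eb, G#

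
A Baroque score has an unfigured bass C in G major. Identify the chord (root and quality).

C major

An unfigured bass indicates a triad in root position.
In root position the bass is the root, so the root is C.
The chord tones are C, E, G, giving C major.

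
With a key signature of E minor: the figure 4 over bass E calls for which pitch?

A

Counting 3 letter steps above E lands on A; in E minor, that letter is A.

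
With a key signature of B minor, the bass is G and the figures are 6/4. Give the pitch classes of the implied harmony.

A fourth above G in this key is C#.
A sixth above G in this key is E.
Together with the bass G, this spells C# diminished in second inversion.

G, C#, E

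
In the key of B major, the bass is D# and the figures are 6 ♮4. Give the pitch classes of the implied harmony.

D#, G, B

A fourth above D# in this key is G#, made natural (G) by the ♮ figure.
A sixth above D# in this key is B.
Together with the bass D#, this spells G augmented in second inversion.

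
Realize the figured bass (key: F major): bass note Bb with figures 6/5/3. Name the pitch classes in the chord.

Bb, D, F, G

A third above Bb in this key is D.
A fifth above Bb in this key is F.
A sixth above Bb in this key is G.
Together with the bass Bb, this spells G minor seventh in first inversion.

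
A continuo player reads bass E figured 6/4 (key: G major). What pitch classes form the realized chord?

A fourth above E in this key is A.
A sixth above E in this key is C.
Together with the bass E, this spells A minor in second inversion.

E, A, C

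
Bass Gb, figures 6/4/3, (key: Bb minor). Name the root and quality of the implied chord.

The figures 6/4/3 indicate a seventh chord in second inversion.
In second inversion the root lies a fourth above the bass: a fourth above Gb in Bb minor is C.
The chord tones are Gb, Bb, C, Eb, giving C half-diminished seventh.

C half-diminished seventh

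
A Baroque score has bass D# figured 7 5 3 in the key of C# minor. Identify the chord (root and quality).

D# half-diminished seventh

The figures 7 5 3 indicate a seventh chord in root position.
In root position the bass is the root, so the root is D#.
The chord tones are D#, F#, A, C#, giving D# half-diminished seventh.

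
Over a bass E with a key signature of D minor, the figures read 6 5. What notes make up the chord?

E, G, Bb, C

The written figures 6 5 are shorthand for 6/5/3: the 3 is implied.
A third above E in this key is G.
A fifth above E in this key is Bb.
A sixth above E in this key is C.
Together with the bass E, this spells C dominant seventh in first inversion.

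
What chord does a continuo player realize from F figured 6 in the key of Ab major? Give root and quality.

Db major

The figures 6 indicate a triad in first inversion.
In first inversion the root lies a sixth above the bass: a sixth above F in Ab major is Db.
The chord tones are F, Ab, Db, giving Db major.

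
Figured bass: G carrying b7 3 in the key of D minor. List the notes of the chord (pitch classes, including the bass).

G, Bb, D, Fb

The written figures b7 3 are shorthand for 7/5/3: the 5 is implied.
A third above G in this key is Bb.
A fifth above G in this key is D.
A seventh above G in this key is F, lowered to Fb by the flat.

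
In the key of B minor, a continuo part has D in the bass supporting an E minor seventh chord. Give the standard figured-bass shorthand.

D is the seventh of E minor seventh, so the chord is in third inversion.
A seventh chord in third inversion is figured 6/4/2, conventionally abbreviated 4/2.

4/2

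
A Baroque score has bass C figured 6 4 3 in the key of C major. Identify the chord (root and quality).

The figures 6 4 3 indicate a seventh chord in second inversion.
In second inversion the root lies a fourth above the bass: a fourth above C in C major is F.
The chord tones are C, E, F, A, giving F major seventh.

F major seventh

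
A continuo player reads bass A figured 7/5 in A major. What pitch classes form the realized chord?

The written figures 7/5 are shorthand for 7/5/3: the 3 is implied.
A third above A in this key is C#.
A fifth above A in this key is E.
A seventh above A in this key is G#.
Together with the bass A, this spells A major seventh in root position.

A, C#, E, G#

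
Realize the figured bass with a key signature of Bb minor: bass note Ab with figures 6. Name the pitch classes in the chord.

Ab, C, F

The written figures 6 are shorthand for 6/3: the 3 is implied.
A third above Ab in this key is C.
A sixth above Ab in this key is F.
Together with the bass Ab, this spells F minor in first inversion.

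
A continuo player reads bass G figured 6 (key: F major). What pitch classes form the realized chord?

G, Bb, E

The written figures 6 are shorthand for 6/3: the 3 is implied.
A third above G in this key is Bb.
A sixth above G in this key is E.
Together with the bass G, this spells E diminished in first inversion.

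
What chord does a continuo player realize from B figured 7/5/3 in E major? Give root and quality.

The figures 7/5/3 indicate a seventh chord in root position.
In root position the bass is the root, so the root is B.
The chord tones are B, D#, F#, A, giving B dominant seventh.

B dominant seventh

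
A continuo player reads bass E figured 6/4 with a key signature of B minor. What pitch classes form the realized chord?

A fourth above E in this key is A.
A sixth above E in this key is C#.
Together with the bass E, this spells A major in second inversion.

E, A, C#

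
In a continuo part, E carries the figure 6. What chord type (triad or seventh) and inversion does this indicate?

triad, first inversion

6 is shorthand for 6/3.
Intervals of 6/3 above the bass form a triad; the bass is the third, so this is first inversion.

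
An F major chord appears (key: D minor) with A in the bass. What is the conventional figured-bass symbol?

6

A is the third of F major, so the chord is in first inversion.
A triad in first inversion is figured 6/3, conventionally abbreviated 6.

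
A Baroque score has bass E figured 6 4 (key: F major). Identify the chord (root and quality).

The figures 6 4 indicate a triad in second inversion.
In second inversion the root lies a fourth above the bass: a fourth above E in F major is A.
The chord tones are E, A, C, giving A minor.

A minor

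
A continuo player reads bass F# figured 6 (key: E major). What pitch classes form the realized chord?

F#, A, D#

The written figures 6 are shorthand for 6/3: the 3 is implied.
A third above F# in this key is A.
A sixth above F# in this key is D#.
Together with the bass F#, this spells D# diminished in first inversion.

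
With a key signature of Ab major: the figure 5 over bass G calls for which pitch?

Db

Counting 4 letter steps above G lands on D; in Ab major, that letter is Db.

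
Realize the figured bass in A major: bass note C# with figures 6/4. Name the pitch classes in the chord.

C#, F#, A

A fourth above C# in this key is F#.
A sixth above C# in this key is A.
Together with the bass C#, this spells F# minor in second inversion.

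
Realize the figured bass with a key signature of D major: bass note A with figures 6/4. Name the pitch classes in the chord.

A, D, F#

A fourth above A in this key is D.
A sixth above A in this key is F#.
Together with the bass A, this spells D major in second inversion.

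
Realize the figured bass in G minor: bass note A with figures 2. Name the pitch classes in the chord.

The written figures 2 are shorthand for 6/4/2: the 6/4 are implied.
A second above A in this key is Bb.
A fourth above A in this key is D.
A sixth above A in this key is F.
Together with the bass A, this spells Bb major seventh in third inversion.

A, Bb, D, F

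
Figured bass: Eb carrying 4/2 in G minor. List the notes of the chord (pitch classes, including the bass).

The written figures 4/2 are shorthand for 6/4/2: the 6 is implied.
A second above Eb in this key is F.
A fourth above Eb in this key is A.
A sixth above Eb in this key is C.
Together with the bass Eb, this spells F dominant seventh in third inversion.

Eb, F, A, C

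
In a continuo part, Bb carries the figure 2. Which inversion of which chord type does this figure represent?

seventh chord, third inversion

2 is shorthand for 6/4/2.
Intervals of 6/4/2 above the bass form a seventh chord; the bass is the seventh, so this is third inversion.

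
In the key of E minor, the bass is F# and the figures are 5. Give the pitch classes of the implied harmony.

F#, A, C

The written figures 5 are shorthand for 5/3: the 3 is implied.
A third above F# in this key is A.
A fifth above F# in this key is C.
Together with the bass F#, this spells F# diminished in root position.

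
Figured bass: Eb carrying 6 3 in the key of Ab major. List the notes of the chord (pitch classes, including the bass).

A third above Eb in this key is G.
A sixth above Eb in this key is C.
Together with the bass Eb, this spells C minor in first inversion.

Eb, G, C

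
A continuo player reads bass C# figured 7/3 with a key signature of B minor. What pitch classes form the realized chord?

The written figures 7/3 are shorthand for 7/5/3: the 5 is implied.
A third above C# in this key is E.
A fifth above C# in this key is G.
A seventh above C# in this key is B.
Together with the bass C#, this spells C# half-diminished seventh in root position.

C#, E, G, B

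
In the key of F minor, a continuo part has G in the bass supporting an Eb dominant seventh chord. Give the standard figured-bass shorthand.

G is the third of Eb dominant seventh, so the chord is in first inversion.
A seventh chord in first inversion is figured 6/5/3, conventionally abbreviated 6/5.

6/5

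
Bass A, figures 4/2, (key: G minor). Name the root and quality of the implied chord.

The figures 4/2 indicate a seventh chord in third inversion.
In third inversion the root lies a second above the bass: a second above A in G minor is Bb.
The chord tones are A, Bb, D, F, giving Bb major seventh.

Bb major seventh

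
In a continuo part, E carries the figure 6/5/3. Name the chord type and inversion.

Intervals of 6/5/3 above the bass form a seventh chord; the bass is the third, so this is first inversion.

seventh chord, first inversion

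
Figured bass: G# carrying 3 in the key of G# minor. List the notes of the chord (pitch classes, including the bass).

The written figures 3 are shorthand for 5/3: the 5 is implied.
A third above G# in this key is B.
A fifth above G# in this key is D#.
Together with the bass G#, this spells G# minor in root position.

G#, B, D#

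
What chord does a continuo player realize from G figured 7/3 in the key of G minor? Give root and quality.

The figures 7/3 indicate a seventh chord in root position.
In root position the bass is the root, so the root is G.
The chord tones are G, Bb, D, F, giving G minor seventh.

G minor seventh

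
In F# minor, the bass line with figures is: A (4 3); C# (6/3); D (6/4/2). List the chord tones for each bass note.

A (6/4/3): A, C#, D, F#.
C# (6/3): C#, E, A.
D (6/4/2): D, E, G#, B.

A, C#, D, F# | C#, E, A | D, E, G#, B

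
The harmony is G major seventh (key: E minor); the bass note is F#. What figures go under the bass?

4/2

F# is the seventh of G major seventh, so the chord is in third inversion.
A seventh chord in third inversion is figured 6/4/2, conventionally abbreviated 4/2.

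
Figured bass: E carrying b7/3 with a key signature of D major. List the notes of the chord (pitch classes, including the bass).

E, G, B, Db

The written figures b7/3 are shorthand for 7/5/3: the 5 is implied.
A third above E in this key is G.
A fifth above E in this key is B.
A seventh above E in this key is D, lowered to Db by the flat.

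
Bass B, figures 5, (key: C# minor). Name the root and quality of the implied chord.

B major

The figures 5 indicate a triad in root position.
In root position the bass is the root, so the root is B.
The chord tones are B, D#, F#, giving B major.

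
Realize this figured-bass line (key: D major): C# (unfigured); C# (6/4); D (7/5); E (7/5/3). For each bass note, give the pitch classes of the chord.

C# (5/3): C#, E, G.
C# (6/4): C#, F#, A.
D (7/5/3): D, F#, A, C#.
E (7/5/3): E, G, B, D.

C#, E, G | C#, F#, A | D, F#, A, C# | E, G, B, D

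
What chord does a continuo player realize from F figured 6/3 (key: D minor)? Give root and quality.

The figures 6/3 indicate a triad in first inversion.
In first inversion the root lies a sixth above the bass: a sixth above F in D minor is D.
The chord tones are F, A, D, giving D minor.

D minor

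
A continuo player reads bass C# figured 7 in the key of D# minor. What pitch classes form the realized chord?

C#, E#, G#, B

The written figures 7 are shorthand for 7/5/3: the 5/3 are implied.
A third above C# in this key is E#.
A fifth above C# in this key is G#.
A seventh above C# in this key is B.
Together with the bass C#, this spells C# dominant seventh in root position.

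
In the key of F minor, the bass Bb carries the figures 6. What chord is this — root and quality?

G diminished

The figures 6 indicate a triad in first inversion.
In first inversion the root lies a sixth above the bass: a sixth above Bb in F minor is G.
The chord tones are Bb, Db, G, giving G diminished.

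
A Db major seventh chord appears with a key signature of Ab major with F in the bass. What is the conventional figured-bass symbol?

6/5

F is the third of Db major seventh, so the chord is in first inversion.
A seventh chord in first inversion is figured 6/5/3, conventionally abbreviated 6/5.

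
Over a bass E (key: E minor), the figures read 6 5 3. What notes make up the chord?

A third above E in this key is G.
A fifth above E in this key is B.
A sixth above E in this key is C.
Together with the bass E, this spells C major seventh in first inversion.

E, G, B, C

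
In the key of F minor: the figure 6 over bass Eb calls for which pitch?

Counting 5 letter steps above Eb lands on C; in F minor, that letter is C.

C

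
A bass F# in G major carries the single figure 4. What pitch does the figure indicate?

Counting 3 letter steps above F# lands on B; in G major, that letter is B.

B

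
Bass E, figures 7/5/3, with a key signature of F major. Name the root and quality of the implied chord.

E half-diminished seventh

The figures 7/5/3 indicate a seventh chord in root position.
In root position the bass is the root, so the root is E.
The chord tones are E, G, Bb, D, giving E half-diminished seventh.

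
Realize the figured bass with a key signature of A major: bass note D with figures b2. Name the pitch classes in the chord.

D, Eb, G#, B

The written figures b2 are shorthand for 6/4/2: the 6/4 are implied.
A second above D in this key is E, lowered to Eb by the flat.
A fourth above D in this key is G#.
A sixth above D in this key is B.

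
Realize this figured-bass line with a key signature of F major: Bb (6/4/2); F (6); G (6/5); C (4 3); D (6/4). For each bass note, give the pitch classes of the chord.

Bb (6/4/2): Bb, C, E, G.
F (6/3): F, A, D.
G (6/5/3): G, Bb, D, E.
C (6/4/3): C, E, F, A.
D (6/4): D, G, Bb.

Bb, C, E, G | F, A, D | G, Bb, D, E | C, E, F, A | D, G, Bb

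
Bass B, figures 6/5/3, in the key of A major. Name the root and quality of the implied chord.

The figures 6/5/3 indicate a seventh chord in first inversion.
In first inversion the root lies a sixth above the bass: a sixth above B in A major is G#.
The chord tones are B, D, F#, G#, giving G# half-diminished seventh.

G# half-diminished seventh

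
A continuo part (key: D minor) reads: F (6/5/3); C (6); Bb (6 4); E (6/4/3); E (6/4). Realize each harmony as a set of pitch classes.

F (6/5/3): F, A, C, D.
C (6/3): C, E, A.
Bb (6/4): Bb, E, G.
E (6/4/3): E, G, A, C.
E (6/4): E, A, C.

F, A, C, D | C, E, A | Bb, E, G | E, G, A, C | E, A, C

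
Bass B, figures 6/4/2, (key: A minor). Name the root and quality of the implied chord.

The figures 6/4/2 indicate a seventh chord in third inversion.
In third inversion the root lies a second above the bass: a second above B in A minor is C.
The chord tones are B, C, E, G, giving C major seventh.

C major seventh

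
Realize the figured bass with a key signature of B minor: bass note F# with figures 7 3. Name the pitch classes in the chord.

The written figures 7 3 are shorthand for 7/5/3: the 5 is implied.
A third above F# in this key is A.
A fifth above F# in this key is C#.
A seventh above F# in this key is E.
Together with the bass F#, this spells F# minor seventh in root position.

F#, A, C#, E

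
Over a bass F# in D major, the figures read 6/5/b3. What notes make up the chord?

A third above F# in this key is A, lowered to Ab by the flat.
A fifth above F# in this key is C#.
A sixth above F# in this key is D.

F#, Ab, C#, D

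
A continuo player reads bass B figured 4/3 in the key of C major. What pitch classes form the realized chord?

B, D, E, G

The written figures 4/3 are shorthand for 6/4/3: the 6 is implied.
A third above B in this key is D.
A fourth above B in this key is E.
A sixth above B in this key is G.
Together with the bass B, this spells E minor seventh in second inversion.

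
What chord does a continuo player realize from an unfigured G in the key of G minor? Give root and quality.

G minor

An unfigured bass indicates a triad in root position.
In root position the bass is the root, so the root is G.
The chord tones are G, Bb, D, giving G minor.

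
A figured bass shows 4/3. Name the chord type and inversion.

seventh chord, second inversion

4/3 is shorthand for 6/4/3.
Intervals of 6/4/3 above the bass form a seventh chord; the bass is the fifth, so this is second inversion.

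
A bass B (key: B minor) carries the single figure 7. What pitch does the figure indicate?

Counting 6 letter steps above B lands on A; in B minor, that letter is A.

A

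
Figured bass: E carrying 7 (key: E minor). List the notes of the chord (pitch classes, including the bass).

The written figures 7 are shorthand for 7/5/3: the 5/3 are implied.
A third above E in this key is G.
A fifth above E in this key is B.
A seventh above E in this key is D.
Together with the bass E, this spells E minor seventh in root position.

E, G, B, D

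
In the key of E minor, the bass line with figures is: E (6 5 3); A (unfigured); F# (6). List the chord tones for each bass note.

E, G, B, C | A, C, E | F#, A, D

E (6/5/3): E, G, B, C.
A (5/3): A, C, E.
F# (6/3): F#, A, D.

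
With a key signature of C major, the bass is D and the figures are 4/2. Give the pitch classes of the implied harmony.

D, E, G, B

The written figures 4/2 are shorthand for 6/4/2: the 6 is implied.
A second above D in this key is E.
A fourth above D in this key is G.
A sixth above D in this key is B.
Together with the bass D, this spells E minor seventh in third inversion.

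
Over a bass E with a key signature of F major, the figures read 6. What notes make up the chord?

E, G, C

The written figures 6 are shorthand for 6/3: the 3 is implied.
A third above E in this key is G.
A sixth above E in this key is C.
Together with the bass E, this spells C major in first inversion.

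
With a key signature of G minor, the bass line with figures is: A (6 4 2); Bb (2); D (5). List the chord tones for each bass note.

A, Bb, D, F | Bb, C, Eb, G | D, F, A

A (6/4/2): A, Bb, D, F.
Bb (6/4/2): Bb, C, Eb, G.
D (5/3): D, F, A.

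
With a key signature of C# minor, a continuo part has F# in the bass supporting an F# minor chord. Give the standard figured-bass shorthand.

no figures

F# is the root of F# minor, so the chord is in root position.
A triad in root position is figured 5/3, conventionally abbreviated (no figures — root-position triad).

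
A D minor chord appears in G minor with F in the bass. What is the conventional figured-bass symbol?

6

F is the third of D minor, so the chord is in first inversion.
A triad in first inversion is figured 6/3, conventionally abbreviated 6.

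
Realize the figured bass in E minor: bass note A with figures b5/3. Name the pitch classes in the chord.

A, C, Eb

A third above A in this key is C.
A fifth above A in this key is E, lowered to Eb by the flat.
Together with the bass A, this spells A diminished in root position.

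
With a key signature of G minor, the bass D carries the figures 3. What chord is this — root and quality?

D minor

The figures 3 indicate a triad in root position.
In root position the bass is the root, so the root is D.
The chord tones are D, F, A, giving D minor.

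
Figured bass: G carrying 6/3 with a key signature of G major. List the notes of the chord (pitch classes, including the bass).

A third above G in this key is B.
A sixth above G in this key is E.
Together with the bass G, this spells E minor in first inversion.

G, B, E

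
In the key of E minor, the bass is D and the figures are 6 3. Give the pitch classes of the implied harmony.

D, F#, B

A third above D in this key is F#.
A sixth above D in this key is B.
Together with the bass D, this spells B minor in first inversion.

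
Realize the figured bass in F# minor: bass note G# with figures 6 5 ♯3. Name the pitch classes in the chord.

A third above G# in this key is B, raised to B# by the sharp.
A fifth above G# in this key is D.
A sixth above G# in this key is E.
Together with the bass G#, this spells E augmented seventh in first inversion.

G#, B#, D, E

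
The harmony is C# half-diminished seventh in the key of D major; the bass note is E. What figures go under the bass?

E is the third of C# half-diminished seventh, so the chord is in first inversion.
A seventh chord in first inversion is figured 6/5/3, conventionally abbreviated 6/5.

6/5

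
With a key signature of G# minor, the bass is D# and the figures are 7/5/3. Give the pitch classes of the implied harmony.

D#, F#, A#, C#

A third above D# in this key is F#.
A fifth above D# in this key is A#.
A seventh above D# in this key is C#.
Together with the bass D#, this spells D# minor seventh in root position.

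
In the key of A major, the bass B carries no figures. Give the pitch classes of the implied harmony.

An unfigured bass implies 5/3.
A third above B in this key is D.
A fifth above B in this key is F#.
Together with the bass B, this spells B minor in root position.

B, D, F#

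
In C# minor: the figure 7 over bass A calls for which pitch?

Counting 6 letter steps above A lands on G; in C# minor, that letter is G#.

G#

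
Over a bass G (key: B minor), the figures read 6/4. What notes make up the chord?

A fourth above G in this key is C#.
A sixth above G in this key is E.
Together with the bass G, this spells C# diminished in second inversion.

G, C#, E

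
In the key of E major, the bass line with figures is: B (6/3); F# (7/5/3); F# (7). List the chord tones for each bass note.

B (6/3): B, D#, G#.
F# (7/5/3): F#, A, C#, E.
F# (7/5/3): F#, A, C#, E.

B, D#, G# | F#, A, C#, E | F#, A, C#, E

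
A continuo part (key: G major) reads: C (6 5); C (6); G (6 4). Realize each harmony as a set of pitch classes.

C, E, G, A | C, E, A | G, C, E

C (6/5/3): C, E, G, A.
C (6/3): C, E, A.
G (6/4): G, C, E.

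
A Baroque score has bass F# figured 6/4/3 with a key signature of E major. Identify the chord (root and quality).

B dominant seventh

The figures 6/4/3 indicate a seventh chord in second inversion.
In second inversion the root lies a fourth above the bass: a fourth above F# in E major is B.
The chord tones are F#, A, B, D#, giving B dominant seventh.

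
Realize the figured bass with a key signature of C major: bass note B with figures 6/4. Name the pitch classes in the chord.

A fourth above B in this key is E.
A sixth above B in this key is G.
Together with the bass B, this spells E minor in second inversion.

B, E, G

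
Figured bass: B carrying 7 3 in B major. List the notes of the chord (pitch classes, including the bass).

The written figures 7 3 are shorthand for 7/5/3: the 5 is implied.
A third above B in this key is D#.
A fifth above B in this key is F#.
A seventh above B in this key is A#.
Together with the bass B, this spells B major seventh in root position.

B, D#, F#, A#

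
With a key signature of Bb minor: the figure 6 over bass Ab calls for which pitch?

Counting 5 letter steps above Ab lands on F; in Bb minor, that letter is F.

F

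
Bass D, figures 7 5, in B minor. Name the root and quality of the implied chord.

The figures 7 5 indicate a seventh chord in root position.
In root position the bass is the root, so the root is D.
The chord tones are D, F#, A, C#, giving D major seventh.

D major seventh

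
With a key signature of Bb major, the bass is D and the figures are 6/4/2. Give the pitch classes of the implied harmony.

A second above D in this key is Eb.
A fourth above D in this key is G.
A sixth above D in this key is Bb.
Together with the bass D, this spells Eb major seventh in third inversion.

D, Eb, G, Bb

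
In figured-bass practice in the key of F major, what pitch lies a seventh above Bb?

A

Counting 6 letter steps above Bb lands on A; in F major, that letter is A.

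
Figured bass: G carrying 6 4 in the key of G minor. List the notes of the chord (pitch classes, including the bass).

G, C, Eb

A fourth above G in this key is C.
A sixth above G in this key is Eb.
Together with the bass G, this spells C minor in second inversion.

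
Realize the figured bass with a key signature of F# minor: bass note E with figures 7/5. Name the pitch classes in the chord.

E, G#, B, D

The written figures 7/5 are shorthand for 7/5/3: the 3 is implied.
A third above E in this key is G#.
A fifth above E in this key is B.
A seventh above E in this key is D.
Together with the bass E, this spells E dominant seventh in root position.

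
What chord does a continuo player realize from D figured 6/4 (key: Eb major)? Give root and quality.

The figures 6/4 indicate a triad in second inversion.
In second inversion the root lies a fourth above the bass: a fourth above D in Eb major is G.
The chord tones are D, G, Bb, giving G minor.

G minor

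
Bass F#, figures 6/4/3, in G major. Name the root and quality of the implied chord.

The figures 6/4/3 indicate a seventh chord in second inversion.
In second inversion the root lies a fourth above the bass: a fourth above F# in G major is B.
The chord tones are F#, A, B, D, giving B minor seventh.

B minor seventh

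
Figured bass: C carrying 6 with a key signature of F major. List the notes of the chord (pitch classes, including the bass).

C, E, A

The written figures 6 are shorthand for 6/3: the 3 is implied.
A third above C in this key is E.
A sixth above C in this key is A.
Together with the bass C, this spells A minor in first inversion.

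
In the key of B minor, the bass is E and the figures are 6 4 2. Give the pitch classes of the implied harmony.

A second above E in this key is F#.
A fourth above E in this key is A.
A sixth above E in this key is C#.
Together with the bass E, this spells F# minor seventh in third inversion.

E, F#, A, C#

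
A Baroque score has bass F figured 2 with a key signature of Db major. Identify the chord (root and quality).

The figures 2 indicate a seventh chord in third inversion.
In third inversion the root lies a second above the bass: a second above F in Db major is Gb.
The chord tones are F, Gb, Bb, Db, giving Gb major seventh.

Gb major seventh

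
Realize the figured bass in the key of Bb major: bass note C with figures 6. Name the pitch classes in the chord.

C, Eb, A

The written figures 6 are shorthand for 6/3: the 3 is implied.
A third above C in this key is Eb.
A sixth above C in this key is A.
Together with the bass C, this spells A diminished in first inversion.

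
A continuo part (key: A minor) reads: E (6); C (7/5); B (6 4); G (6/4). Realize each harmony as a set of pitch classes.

E (6/3): E, G, C.
C (7/5/3): C, E, G, B.
B (6/4): B, E, G.
G (6/4): G, C, E.

E, G, C | C, E, G, B | B, E, G | G, C, E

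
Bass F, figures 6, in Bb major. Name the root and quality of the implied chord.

D minor

The figures 6 indicate a triad in first inversion.
In first inversion the root lies a sixth above the bass: a sixth above F in Bb major is D.
The chord tones are F, A, D, giving D minor.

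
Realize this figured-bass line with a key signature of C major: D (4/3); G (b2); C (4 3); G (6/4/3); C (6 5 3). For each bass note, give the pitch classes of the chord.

D, F, G, B | G, Ab, C, E | C, E, F, A | G, B, C, E | C, E, G, A

D (6/4/3): D, F, G, B.
G (6/4/b2): G, Ab, C, E.
C (6/4/3): C, E, F, A.
G (6/4/3): G, B, C, E.
C (6/5/3): C, E, G, A.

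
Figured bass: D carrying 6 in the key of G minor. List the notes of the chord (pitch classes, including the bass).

D, F, Bb

The written figures 6 are shorthand for 6/3: the 3 is implied.
A third above D in this key is F.
A sixth above D in this key is Bb.
Together with the bass D, this spells Bb major in first inversion.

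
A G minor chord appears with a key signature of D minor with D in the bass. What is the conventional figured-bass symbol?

D is the fifth of G minor, so the chord is in second inversion.
A triad in second inversion is figured 6/4, conventionally abbreviated 6/4.

6/4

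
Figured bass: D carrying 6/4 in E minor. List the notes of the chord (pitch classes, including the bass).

D, G, B

A fourth above D in this key is G.
A sixth above D in this key is B.
Together with the bass D, this spells G major in second inversion.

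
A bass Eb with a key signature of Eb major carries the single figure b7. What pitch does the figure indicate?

Counting 6 letter steps above Eb lands on D; in Eb major, that letter is D.
The b7 figure lowers it a semitone, giving Db.

Db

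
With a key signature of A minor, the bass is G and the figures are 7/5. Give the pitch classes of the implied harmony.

G, B, D, F

The written figures 7/5 are shorthand for 7/5/3: the 3 is implied.
A third above G in this key is B.
A fifth above G in this key is D.
A seventh above G in this key is F.
Together with the bass G, this spells G dominant seventh in root position.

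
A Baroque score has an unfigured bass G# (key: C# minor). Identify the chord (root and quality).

G# minor

An unfigured bass indicates a triad in root position.
In root position the bass is the root, so the root is G#.
The chord tones are G#, B, D#, giving G# minor.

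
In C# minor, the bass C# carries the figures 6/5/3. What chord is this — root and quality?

The figures 6/5/3 indicate a seventh chord in first inversion.
In first inversion the root lies a sixth above the bass: a sixth above C# in C# minor is A.
The chord tones are C#, E, G#, A, giving A major seventh.

A major seventh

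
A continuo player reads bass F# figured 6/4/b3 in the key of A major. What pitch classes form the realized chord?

A third above F# in this key is A, lowered to Ab by the flat.
A fourth above F# in this key is B.
A sixth above F# in this key is D.

F#, Ab, B, D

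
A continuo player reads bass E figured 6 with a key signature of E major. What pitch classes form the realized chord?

The written figures 6 are shorthand for 6/3: the 3 is implied.
A third above E in this key is G#.
A sixth above E in this key is C#.
Together with the bass E, this spells C# minor in first inversion.

E, G#, C#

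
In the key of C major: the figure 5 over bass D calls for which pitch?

A

Counting 4 letter steps above D lands on A; in C major, that letter is A.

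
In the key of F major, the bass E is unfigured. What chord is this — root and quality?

An unfigured bass indicates a triad in root position.
In root position the bass is the root, so the root is E.
The chord tones are E, G, Bb, giving E diminished.

E diminished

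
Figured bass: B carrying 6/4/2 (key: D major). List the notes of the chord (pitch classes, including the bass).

B, C#, E, G

A second above B in this key is C#.
A fourth above B in this key is E.
A sixth above B in this key is G.
Together with the bass B, this spells C# half-diminished seventh in third inversion.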